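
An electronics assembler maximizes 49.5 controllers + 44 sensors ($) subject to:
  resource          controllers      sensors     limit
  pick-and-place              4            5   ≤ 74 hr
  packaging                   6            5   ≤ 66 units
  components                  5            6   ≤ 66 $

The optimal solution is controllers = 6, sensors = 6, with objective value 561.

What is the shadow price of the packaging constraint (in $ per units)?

7

Check each constraint at x*: pick-and-place 54/74 (slack 20); packaging 66/66 (tight); components 66/66 (tight).
Since pick-and-place is not tight, its dual is 0.
From A_Bᵀ y = c: 6·y_packaging + 5·y_components = 49.5; 5·y_packaging + 6·y_components = 44.
→ y_packaging = 7 and y_components = 1.5.
Shadow price of packaging = 7.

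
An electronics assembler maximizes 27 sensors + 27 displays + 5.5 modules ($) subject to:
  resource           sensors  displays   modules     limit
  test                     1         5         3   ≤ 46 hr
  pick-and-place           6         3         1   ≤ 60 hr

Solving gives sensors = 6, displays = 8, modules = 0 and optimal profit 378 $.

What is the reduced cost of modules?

Both test and pick-and-place are binding at x*.
Dual feasibility on the basic columns requires 1·y_test + 6·y_pick-and-place = 27, 5·y_test + 3·y_pick-and-place = 27.
This yields shadow prices y_test = 3, y_pick-and-place = 4.
Reduced cost of modules: c₃ − yᵀa₃ = 5.5 − (3·3 + 4·1) = 5.5 − 13 = -7.5.

-7.5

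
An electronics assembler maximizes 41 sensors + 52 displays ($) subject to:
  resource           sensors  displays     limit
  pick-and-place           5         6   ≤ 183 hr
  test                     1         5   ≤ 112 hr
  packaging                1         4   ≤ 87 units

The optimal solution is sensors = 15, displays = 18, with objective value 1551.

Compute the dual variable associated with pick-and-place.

Binding: pick-and-place and packaging. Non-binding: test (7 unused).
Slack constraints have shadow price 0 (complementary slackness).
The binding rows give the dual system: 5·y_pick-and-place + 1·y_packaging = 41 and 6·y_pick-and-place + 4·y_packaging = 52.
→ y_pick-and-place = 8 and y_packaging = 1.
Shadow price of pick-and-place = 8.

8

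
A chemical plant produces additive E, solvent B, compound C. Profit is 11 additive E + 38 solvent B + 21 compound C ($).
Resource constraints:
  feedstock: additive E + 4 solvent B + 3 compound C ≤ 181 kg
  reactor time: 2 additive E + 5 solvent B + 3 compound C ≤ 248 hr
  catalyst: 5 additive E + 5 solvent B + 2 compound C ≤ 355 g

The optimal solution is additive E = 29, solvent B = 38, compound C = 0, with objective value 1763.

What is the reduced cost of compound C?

Binding: feedstock and reactor time. Non-binding: catalyst (20 unused).
By complementary slackness, y = 0 for the non-binding constraint.
Dual feasibility on the basic columns requires 1·y_feedstock + 2·y_reactor time = 11, 4·y_feedstock + 5·y_reactor time = 38.
→ y_feedstock = 7 and y_reactor time = 2.
Reduced cost of compound C: c₃ − yᵀa₃ = 21 − (7·3 + 2·3) = 21 − 27 = -6.

-6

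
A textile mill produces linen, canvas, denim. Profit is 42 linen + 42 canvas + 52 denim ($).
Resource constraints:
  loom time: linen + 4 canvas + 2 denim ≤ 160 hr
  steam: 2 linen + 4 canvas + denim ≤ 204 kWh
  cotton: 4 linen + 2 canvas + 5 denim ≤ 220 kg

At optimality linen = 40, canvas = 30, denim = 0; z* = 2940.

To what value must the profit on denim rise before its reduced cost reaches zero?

57

Binding: loom time and cotton. Non-binding: steam (4 unused).
Since steam is not tight, its dual is 0.
Dual feasibility on the basic columns requires 1·y_loom time + 4·y_cotton = 42, 4·y_loom time + 2·y_cotton = 42.
→ y_loom time = 6 and y_cotton = 9.
denim enters the basis when its profit ≥ yᵀa₃ = 6·2 + 9·5 = 57.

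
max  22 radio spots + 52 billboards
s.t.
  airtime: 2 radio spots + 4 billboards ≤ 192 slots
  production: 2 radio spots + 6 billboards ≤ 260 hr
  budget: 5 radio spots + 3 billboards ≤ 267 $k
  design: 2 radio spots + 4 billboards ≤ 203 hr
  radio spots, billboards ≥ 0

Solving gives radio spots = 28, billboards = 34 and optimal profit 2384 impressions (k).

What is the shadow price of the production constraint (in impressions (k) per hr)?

Check each constraint at x*: airtime 192/192 (tight); production 260/260 (tight); budget 242/267 (slack 25); design 192/203 (slack 11).
Slack constraints have shadow price 0 (complementary slackness).
From A_Bᵀ y = c: 2·y_airtime + 2·y_production = 22; 4·y_airtime + 6·y_production = 52.
Solving: y_airtime = 7, y_production = 4.
Shadow price of production = 4.

4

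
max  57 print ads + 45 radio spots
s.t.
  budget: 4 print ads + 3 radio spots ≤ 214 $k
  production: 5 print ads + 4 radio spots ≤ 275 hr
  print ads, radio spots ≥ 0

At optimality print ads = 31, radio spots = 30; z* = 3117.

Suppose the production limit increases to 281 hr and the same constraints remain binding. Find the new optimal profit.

Both budget and production are binding at x*.
The binding rows give the dual system: 4·y_budget + 5·y_production = 57 and 3·y_budget + 4·y_production = 45.
Solving: y_budget = 3, y_production = 9.
Δz = y_production·Δb = 9 × (6) = 54, so new z* = 3117 + 54 = 3171.

3171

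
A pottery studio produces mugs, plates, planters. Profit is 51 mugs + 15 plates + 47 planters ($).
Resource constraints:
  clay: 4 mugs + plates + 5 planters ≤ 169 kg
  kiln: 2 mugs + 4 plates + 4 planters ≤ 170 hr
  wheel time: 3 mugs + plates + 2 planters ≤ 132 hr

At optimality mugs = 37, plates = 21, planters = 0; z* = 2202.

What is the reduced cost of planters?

At the optimum: clay uses 169 of 169 (binding); kiln uses 158 of 170 (slack = 12); wheel time uses 132 of 132 (binding).
Since kiln is not tight, its dual is 0.
Dual feasibility on the basic columns requires 4·y_clay + 3·y_wheel time = 51, 1·y_clay + 1·y_wheel time = 15.
This yields shadow prices y_clay = 6, y_wheel time = 9.
Reduced cost of planters: c₃ − yᵀa₃ = 47 − (6·5 + 9·2) = 47 − 48 = -1.

-1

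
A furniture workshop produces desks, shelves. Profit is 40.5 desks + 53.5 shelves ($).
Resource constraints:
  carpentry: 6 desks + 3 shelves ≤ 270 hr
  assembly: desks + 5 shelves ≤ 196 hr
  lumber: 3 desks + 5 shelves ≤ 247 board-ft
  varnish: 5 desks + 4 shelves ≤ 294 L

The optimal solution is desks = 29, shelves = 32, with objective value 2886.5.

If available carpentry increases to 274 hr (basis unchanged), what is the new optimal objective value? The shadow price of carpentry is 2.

Δb = 4, so new z* = 2886.5 + (2)·(4) = 2886.5 + 8 = 2894.5.

2894.5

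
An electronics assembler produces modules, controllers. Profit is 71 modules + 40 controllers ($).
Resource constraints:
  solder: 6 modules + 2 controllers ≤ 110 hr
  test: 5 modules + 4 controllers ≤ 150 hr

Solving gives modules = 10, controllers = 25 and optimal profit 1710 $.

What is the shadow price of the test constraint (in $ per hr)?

7

Check each constraint at x*: solder 110/110 (tight); test 150/150 (tight).
The binding rows give the dual system: 6·y_solder + 5·y_test = 71 and 2·y_solder + 4·y_test = 40.
Solving: y_solder = 6, y_test = 7.
Shadow price of test = 7.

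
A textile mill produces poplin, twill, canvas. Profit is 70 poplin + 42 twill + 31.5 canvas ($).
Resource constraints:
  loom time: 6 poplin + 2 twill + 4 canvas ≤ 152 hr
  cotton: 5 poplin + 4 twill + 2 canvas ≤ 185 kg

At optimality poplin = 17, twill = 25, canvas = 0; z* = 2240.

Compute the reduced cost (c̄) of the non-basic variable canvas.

At the optimum: loom time uses 152 of 152 (binding); cotton uses 185 of 185 (binding).
The binding rows give the dual system: 6·y_loom time + 5·y_cotton = 70 and 2·y_loom time + 4·y_cotton = 42.
Solving: y_loom time = 5, y_cotton = 8.
Reduced cost of canvas: c₃ − yᵀa₃ = 31.5 − (5·4 + 8·2) = 31.5 − 36 = -4.5.

-4.5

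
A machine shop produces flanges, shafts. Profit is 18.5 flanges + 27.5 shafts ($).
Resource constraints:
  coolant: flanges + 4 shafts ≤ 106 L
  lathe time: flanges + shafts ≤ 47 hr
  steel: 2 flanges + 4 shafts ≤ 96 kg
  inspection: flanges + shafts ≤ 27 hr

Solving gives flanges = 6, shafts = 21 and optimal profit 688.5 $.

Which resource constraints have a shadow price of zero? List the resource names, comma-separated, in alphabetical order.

coolant: 90/106 (slack 16)
lathe time: 27/47 (slack 20)
steel: 96/96 (binding)
inspection: 27/27 (binding)
By complementary slackness, a constraint with positive slack has shadow price 0 → coolant, lathe time.

coolant, lathe time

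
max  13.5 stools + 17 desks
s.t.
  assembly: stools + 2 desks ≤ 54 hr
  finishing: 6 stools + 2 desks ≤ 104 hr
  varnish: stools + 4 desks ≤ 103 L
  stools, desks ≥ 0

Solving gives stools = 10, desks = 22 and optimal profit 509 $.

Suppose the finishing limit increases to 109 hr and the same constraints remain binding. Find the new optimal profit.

Check each constraint at x*: assembly 54/54 (tight); finishing 104/104 (tight); varnish 98/103 (slack 5).
Slack constraints have shadow price 0 (complementary slackness).
The binding rows give the dual system: 1·y_assembly + 6·y_finishing = 13.5 and 2·y_assembly + 2·y_finishing = 17.
This yields shadow prices y_assembly = 7.5, y_finishing = 1.
Δz = y_finishing·Δb = 1 × (5) = 5, so new z* = 509 + 5 = 514.

514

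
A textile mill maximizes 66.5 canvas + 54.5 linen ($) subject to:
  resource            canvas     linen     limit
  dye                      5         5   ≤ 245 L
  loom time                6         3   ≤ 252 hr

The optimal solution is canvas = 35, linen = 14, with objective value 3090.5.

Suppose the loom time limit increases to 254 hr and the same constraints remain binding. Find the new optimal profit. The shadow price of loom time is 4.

3098.5

Δb = 2, so new z* = 3090.5 + (4)·(2) = 3090.5 + 8 = 3098.5.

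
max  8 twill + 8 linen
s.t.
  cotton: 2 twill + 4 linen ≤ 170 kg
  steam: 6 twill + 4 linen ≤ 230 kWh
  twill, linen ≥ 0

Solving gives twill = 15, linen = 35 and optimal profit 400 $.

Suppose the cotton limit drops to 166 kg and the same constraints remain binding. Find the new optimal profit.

Both cotton and steam are binding at x*.
The binding rows give the dual system: 2·y_cotton + 6·y_steam = 8 and 4·y_cotton + 4·y_steam = 8.
This yields shadow prices y_cotton = 1, y_steam = 1.
Δz = y_cotton·Δb = 1 × (-4) = -4, so new z* = 400 − 4 = 396.

396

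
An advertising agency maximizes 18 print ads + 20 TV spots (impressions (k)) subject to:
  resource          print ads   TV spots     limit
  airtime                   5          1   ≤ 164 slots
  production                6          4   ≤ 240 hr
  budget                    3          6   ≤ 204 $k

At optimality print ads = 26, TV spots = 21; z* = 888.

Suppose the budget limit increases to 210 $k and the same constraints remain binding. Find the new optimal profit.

Binding: production and budget. Non-binding: airtime (13 unused).
Since airtime is not tight, its dual is 0.
Dual feasibility on the basic columns requires 6·y_production + 3·y_budget = 18, 4·y_production + 6·y_budget = 20.
→ y_production = 2 and y_budget = 2.
Δz = y_budget·Δb = 2 × (6) = 12, so new z* = 888 + 12 = 900.

900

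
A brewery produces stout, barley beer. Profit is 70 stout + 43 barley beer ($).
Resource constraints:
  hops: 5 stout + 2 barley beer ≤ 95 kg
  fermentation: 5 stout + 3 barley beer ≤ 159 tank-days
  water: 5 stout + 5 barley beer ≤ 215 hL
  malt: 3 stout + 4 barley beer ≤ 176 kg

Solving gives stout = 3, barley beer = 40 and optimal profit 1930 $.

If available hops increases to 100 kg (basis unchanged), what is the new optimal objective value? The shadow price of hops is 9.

Δb = 5, so new z* = 1930 + (9)·(5) = 1930 + 45 = 1975.

1975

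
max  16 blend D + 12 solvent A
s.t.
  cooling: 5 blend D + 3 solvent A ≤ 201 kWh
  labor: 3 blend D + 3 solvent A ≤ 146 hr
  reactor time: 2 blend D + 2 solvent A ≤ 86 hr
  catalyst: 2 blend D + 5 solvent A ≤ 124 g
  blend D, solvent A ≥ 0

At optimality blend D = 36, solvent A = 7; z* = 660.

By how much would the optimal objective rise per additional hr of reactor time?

3

At the optimum: cooling uses 201 of 201 (binding); labor uses 129 of 146 (slack = 17); reactor time uses 86 of 86 (binding); catalyst uses 107 of 124 (slack = 17).
Since labor, catalyst are not tight, their duals are 0.
The binding rows give the dual system: 5·y_cooling + 2·y_reactor time = 16 and 3·y_cooling + 2·y_reactor time = 12.
→ y_cooling = 2 and y_reactor time = 3.
Shadow price of reactor time = 3.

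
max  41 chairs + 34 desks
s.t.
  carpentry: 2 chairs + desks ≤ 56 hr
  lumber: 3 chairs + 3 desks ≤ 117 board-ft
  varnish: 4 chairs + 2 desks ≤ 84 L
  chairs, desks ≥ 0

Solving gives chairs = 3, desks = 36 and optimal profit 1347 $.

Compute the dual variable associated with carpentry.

Check each constraint at x*: carpentry 42/56 (slack 14); lumber 117/117 (tight); varnish 84/84 (tight).
By complementary slackness, y = 0 for the non-binding constraint.
The binding rows give the dual system: 3·y_lumber + 4·y_varnish = 41 and 3·y_lumber + 2·y_varnish = 34.
This yields shadow prices y_lumber = 9, y_varnish = 3.5.
Shadow price of carpentry = 0.

0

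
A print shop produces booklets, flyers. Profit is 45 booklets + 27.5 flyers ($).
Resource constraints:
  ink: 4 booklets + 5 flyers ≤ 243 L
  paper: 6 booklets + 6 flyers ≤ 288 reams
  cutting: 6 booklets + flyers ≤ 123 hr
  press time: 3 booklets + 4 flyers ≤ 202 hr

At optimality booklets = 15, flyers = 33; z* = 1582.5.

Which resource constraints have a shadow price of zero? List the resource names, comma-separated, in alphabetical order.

ink, press time

ink: 225/243 (slack 18)
paper: 288/288 (binding)
cutting: 123/123 (binding)
press time: 177/202 (slack 25)
By complementary slackness, a constraint with positive slack has shadow price 0 → ink, press time.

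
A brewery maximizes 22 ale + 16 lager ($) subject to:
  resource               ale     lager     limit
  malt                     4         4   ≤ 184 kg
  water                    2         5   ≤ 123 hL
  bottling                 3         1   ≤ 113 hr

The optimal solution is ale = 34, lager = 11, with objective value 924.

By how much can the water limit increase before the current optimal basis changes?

Binding constraints: water, bottling. The basis is B = [[2,5],[3,1]] with det -13.
Per unit increase in water, x* moves by d = (-0.0769, 0.2308).
The basis stays optimal until malt becomes binding; allowable increase = 6.5 hL.

6.5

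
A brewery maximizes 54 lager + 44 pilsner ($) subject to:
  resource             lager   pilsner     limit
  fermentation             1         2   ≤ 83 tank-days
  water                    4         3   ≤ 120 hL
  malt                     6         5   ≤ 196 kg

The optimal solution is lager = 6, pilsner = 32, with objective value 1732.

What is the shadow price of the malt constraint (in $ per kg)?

7

Binding: water and malt. Non-binding: fermentation (13 unused).
Slack constraints have shadow price 0 (complementary slackness).
Dual feasibility on the basic columns requires 4·y_water + 6·y_malt = 54, 3·y_water + 5·y_malt = 44.
This yields shadow prices y_water = 3, y_malt = 7.
Shadow price of malt = 7.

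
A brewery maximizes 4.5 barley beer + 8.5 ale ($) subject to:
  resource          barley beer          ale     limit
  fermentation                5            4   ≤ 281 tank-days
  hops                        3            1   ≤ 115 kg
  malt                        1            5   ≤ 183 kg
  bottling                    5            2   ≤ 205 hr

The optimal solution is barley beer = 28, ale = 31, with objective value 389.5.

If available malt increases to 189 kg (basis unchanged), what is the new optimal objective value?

Binding: hops and malt. Non-binding: fermentation (17 unused), bottling (3 unused).
Slack constraints have shadow price 0 (complementary slackness).
Dual feasibility on the basic columns requires 3·y_hops + 1·y_malt = 4.5, 1·y_hops + 5·y_malt = 8.5.
This yields shadow prices y_hops = 1, y_malt = 1.5.
Δz = y_malt·Δb = 1.5 × (6) = 9, so new z* = 389.5 + 9 = 398.5.

398.5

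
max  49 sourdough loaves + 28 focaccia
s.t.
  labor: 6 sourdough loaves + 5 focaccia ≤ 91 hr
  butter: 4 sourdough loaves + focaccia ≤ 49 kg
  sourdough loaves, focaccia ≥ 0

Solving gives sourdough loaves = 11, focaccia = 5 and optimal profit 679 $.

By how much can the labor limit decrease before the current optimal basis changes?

Binding constraints: labor, butter. The basis is B = [[6,5],[4,1]] with det -14.
Per unit decrease in labor, x* moves by d = (0.0714, -0.2857).
The basis stays optimal until focaccia reaches 0; allowable decrease = 17.5 hr.

17.5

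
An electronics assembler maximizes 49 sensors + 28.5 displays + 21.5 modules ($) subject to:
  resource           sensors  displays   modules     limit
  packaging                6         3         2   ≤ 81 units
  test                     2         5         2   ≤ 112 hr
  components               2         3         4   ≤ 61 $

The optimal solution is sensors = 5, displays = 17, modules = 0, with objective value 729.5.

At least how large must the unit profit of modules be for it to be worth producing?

23

Binding: packaging and components. Non-binding: test (17 unused).
Slack constraints have shadow price 0 (complementary slackness).
From A_Bᵀ y = c: 6·y_packaging + 2·y_components = 49; 3·y_packaging + 3·y_components = 28.5.
This yields shadow prices y_packaging = 7.5, y_components = 2.
modules enters the basis when its profit ≥ yᵀa₃ = 7.5·2 + 2·4 = 23.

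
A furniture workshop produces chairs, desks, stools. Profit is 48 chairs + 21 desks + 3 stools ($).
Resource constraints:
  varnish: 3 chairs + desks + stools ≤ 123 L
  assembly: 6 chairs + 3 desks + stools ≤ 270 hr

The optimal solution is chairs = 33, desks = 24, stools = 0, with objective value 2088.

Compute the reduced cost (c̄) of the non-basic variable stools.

-8

At the optimum: varnish uses 123 of 123 (binding); assembly uses 270 of 270 (binding).
The binding rows give the dual system: 3·y_varnish + 6·y_assembly = 48 and 1·y_varnish + 3·y_assembly = 21.
Solving: y_varnish = 6, y_assembly = 5.
Reduced cost of stools: c₃ − yᵀa₃ = 3 − (6·1 + 5·1) = 3 − 11 = -8.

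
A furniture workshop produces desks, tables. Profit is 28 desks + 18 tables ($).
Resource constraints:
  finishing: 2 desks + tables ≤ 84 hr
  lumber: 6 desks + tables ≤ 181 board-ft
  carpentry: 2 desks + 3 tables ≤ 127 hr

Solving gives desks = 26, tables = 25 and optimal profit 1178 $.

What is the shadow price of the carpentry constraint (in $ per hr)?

5

At the optimum: finishing uses 77 of 84 (slack = 7); lumber uses 181 of 181 (binding); carpentry uses 127 of 127 (binding).
By complementary slackness, y = 0 for the non-binding constraint.
Dual feasibility on the basic columns requires 6·y_lumber + 2·y_carpentry = 28, 1·y_lumber + 3·y_carpentry = 18.
This yields shadow prices y_lumber = 3, y_carpentry = 5.
Shadow price of carpentry = 5.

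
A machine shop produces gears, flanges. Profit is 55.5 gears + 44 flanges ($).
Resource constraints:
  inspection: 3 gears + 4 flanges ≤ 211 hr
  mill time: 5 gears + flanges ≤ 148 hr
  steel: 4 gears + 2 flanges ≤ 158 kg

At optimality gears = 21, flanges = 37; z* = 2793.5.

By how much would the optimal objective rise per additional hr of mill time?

0

At the optimum: inspection uses 211 of 211 (binding); mill time uses 142 of 148 (slack = 6); steel uses 158 of 158 (binding).
By complementary slackness, y = 0 for the non-binding constraint.
Dual feasibility on the basic columns requires 3·y_inspection + 4·y_steel = 55.5, 4·y_inspection + 2·y_steel = 44.
Solving: y_inspection = 6.5, y_steel = 9.
Shadow price of mill time = 0.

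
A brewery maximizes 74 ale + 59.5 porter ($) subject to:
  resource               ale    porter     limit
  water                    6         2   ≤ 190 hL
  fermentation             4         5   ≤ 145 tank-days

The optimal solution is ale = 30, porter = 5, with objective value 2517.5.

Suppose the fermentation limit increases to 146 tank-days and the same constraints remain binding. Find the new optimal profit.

Check each constraint at x*: water 190/190 (tight); fermentation 145/145 (tight).
The binding rows give the dual system: 6·y_water + 4·y_fermentation = 74 and 2·y_water + 5·y_fermentation = 59.5.
Solving: y_water = 6, y_fermentation = 9.5.
Δz = y_fermentation·Δb = 9.5 × (1) = 9.5, so new z* = 2517.5 + 9.5 = 2527.

2527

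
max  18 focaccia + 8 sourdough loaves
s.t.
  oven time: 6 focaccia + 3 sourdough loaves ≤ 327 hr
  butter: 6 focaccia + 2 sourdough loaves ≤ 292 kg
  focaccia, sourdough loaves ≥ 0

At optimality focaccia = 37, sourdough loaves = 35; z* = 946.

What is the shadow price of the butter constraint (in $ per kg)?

At the optimum: oven time uses 327 of 327 (binding); butter uses 292 of 292 (binding).
The binding rows give the dual system: 6·y_oven time + 6·y_butter = 18 and 3·y_oven time + 2·y_butter = 8.
Solving: y_oven time = 2, y_butter = 1.
Shadow price of butter = 1.

1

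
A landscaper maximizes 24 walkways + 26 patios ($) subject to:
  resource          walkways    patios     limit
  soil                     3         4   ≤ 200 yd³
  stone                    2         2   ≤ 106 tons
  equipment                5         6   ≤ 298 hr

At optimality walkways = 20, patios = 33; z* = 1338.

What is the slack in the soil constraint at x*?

soil used = 3·20 + 4·33 = 192; slack = 200 − 192 = 8.

8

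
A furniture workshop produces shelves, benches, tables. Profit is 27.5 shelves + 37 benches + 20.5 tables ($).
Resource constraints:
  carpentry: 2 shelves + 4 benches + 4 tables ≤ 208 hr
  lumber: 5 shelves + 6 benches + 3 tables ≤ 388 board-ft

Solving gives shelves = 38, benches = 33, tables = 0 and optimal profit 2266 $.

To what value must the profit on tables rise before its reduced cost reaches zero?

23.5

Check each constraint at x*: carpentry 208/208 (tight); lumber 388/388 (tight).
The binding rows give the dual system: 2·y_carpentry + 5·y_lumber = 27.5 and 4·y_carpentry + 6·y_lumber = 37.
This yields shadow prices y_carpentry = 2.5, y_lumber = 4.5.
tables enters the basis when its profit ≥ yᵀa₃ = 2.5·4 + 4.5·3 = 23.5.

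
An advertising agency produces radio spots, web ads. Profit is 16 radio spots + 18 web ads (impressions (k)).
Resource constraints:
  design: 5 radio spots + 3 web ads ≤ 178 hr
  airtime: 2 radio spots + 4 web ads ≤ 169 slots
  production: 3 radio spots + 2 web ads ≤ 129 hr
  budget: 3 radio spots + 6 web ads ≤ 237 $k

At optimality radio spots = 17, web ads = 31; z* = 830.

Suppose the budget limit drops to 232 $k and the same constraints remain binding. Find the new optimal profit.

Binding: design and budget. Non-binding: airtime (11 unused), production (16 unused).
Since airtime, production are not tight, their duals are 0.
Dual feasibility on the basic columns requires 5·y_design + 3·y_budget = 16, 3·y_design + 6·y_budget = 18.
Solving: y_design = 2, y_budget = 2.
Δz = y_budget·Δb = 2 × (-5) = -10, so new z* = 830 − 10 = 820.

820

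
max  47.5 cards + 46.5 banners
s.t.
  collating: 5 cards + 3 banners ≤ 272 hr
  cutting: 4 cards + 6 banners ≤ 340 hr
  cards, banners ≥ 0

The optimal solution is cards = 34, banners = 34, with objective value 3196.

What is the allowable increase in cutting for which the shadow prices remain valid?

Binding constraints: collating, cutting. The basis is B = [[5,3],[4,6]] with det 18.
Per unit increase in cutting, x* moves by d = (-0.1667, 0.2778).
The basis stays optimal until cards reaches 0; allowable increase = 204 hr.

204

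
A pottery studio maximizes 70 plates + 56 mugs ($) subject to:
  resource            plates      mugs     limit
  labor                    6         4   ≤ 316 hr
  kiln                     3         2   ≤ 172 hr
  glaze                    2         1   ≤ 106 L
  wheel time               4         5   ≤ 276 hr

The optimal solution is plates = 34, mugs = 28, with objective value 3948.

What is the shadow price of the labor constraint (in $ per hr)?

9

At the optimum: labor uses 316 of 316 (binding); kiln uses 158 of 172 (slack = 14); glaze uses 96 of 106 (slack = 10); wheel time uses 276 of 276 (binding).
Since kiln, glaze are not tight, their duals are 0.
Dual feasibility on the basic columns requires 6·y_labor + 4·y_wheel time = 70, 4·y_labor + 5·y_wheel time = 56.
This yields shadow prices y_labor = 9, y_wheel time = 4.
Shadow price of labor = 9.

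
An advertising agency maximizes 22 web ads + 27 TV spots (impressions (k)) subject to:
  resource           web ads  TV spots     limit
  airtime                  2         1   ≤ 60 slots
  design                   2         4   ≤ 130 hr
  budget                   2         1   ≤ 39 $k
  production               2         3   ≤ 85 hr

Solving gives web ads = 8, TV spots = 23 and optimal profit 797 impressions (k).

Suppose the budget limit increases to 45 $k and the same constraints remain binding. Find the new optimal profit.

Check each constraint at x*: airtime 39/60 (slack 21); design 108/130 (slack 22); budget 39/39 (tight); production 85/85 (tight).
By complementary slackness, y = 0 for the non-binding constraints.
From A_Bᵀ y = c: 2·y_budget + 2·y_production = 22; 1·y_budget + 3·y_production = 27.
This yields shadow prices y_budget = 3, y_production = 8.
Δz = y_budget·Δb = 3 × (6) = 18, so new z* = 797 + 18 = 815.

815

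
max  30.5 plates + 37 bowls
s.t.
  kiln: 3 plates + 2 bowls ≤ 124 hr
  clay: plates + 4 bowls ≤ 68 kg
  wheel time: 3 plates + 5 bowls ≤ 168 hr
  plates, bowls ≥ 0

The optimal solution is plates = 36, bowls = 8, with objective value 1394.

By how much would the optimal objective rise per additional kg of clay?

5

Check each constraint at x*: kiln 124/124 (tight); clay 68/68 (tight); wheel time 148/168 (slack 20).
By complementary slackness, y = 0 for the non-binding constraint.
Dual feasibility on the basic columns requires 3·y_kiln + 1·y_clay = 30.5, 2·y_kiln + 4·y_clay = 37.
This yields shadow prices y_kiln = 8.5, y_clay = 5.
Shadow price of clay = 5.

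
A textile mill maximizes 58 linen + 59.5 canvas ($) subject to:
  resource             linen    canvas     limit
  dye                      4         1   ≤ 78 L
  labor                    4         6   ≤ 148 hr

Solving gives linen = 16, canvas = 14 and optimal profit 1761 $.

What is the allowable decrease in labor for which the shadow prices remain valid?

70

Binding constraints: dye, labor. The basis is B = [[4,1],[4,6]] with det 20.
Per unit decrease in labor, x* moves by d = (0.05, -0.2).
The basis stays optimal until canvas reaches 0; allowable decrease = 70 hr.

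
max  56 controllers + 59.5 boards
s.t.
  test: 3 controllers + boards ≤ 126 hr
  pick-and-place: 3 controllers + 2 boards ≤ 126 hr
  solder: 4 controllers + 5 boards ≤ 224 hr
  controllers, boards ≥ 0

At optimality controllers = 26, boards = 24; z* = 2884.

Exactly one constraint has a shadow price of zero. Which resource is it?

test: 102/126 (slack 24)
pick-and-place: 126/126 (binding)
solder: 224/224 (binding)
By complementary slackness, a constraint with positive slack has shadow price 0 → test.

test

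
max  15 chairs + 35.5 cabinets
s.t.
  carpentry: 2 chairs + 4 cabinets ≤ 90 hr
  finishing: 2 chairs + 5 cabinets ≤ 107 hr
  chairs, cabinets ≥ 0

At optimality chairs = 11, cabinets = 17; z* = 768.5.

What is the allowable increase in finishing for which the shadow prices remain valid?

Binding constraints: carpentry, finishing. The basis is B = [[2,4],[2,5]] with det 2.
Per unit increase in finishing, x* moves by d = (-2, 1).
The basis stays optimal until chairs reaches 0; allowable increase = 5.5 hr.

5.5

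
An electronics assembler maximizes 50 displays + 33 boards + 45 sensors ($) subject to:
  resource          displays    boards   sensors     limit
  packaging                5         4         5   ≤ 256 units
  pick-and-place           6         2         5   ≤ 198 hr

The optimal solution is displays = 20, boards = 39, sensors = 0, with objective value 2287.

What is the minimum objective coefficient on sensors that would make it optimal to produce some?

47.5

Check each constraint at x*: packaging 256/256 (tight); pick-and-place 198/198 (tight).
Dual feasibility on the basic columns requires 5·y_packaging + 6·y_pick-and-place = 50, 4·y_packaging + 2·y_pick-and-place = 33.
Solving: y_packaging = 7, y_pick-and-place = 2.5.
sensors enters the basis when its profit ≥ yᵀa₃ = 7·5 + 2.5·5 = 47.5.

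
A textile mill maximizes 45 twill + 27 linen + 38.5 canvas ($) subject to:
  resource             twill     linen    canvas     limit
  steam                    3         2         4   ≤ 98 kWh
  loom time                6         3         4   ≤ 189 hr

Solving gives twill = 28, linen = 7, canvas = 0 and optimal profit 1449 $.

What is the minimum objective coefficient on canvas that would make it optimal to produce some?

Both steam and loom time are binding at x*.
The binding rows give the dual system: 3·y_steam + 6·y_loom time = 45 and 2·y_steam + 3·y_loom time = 27.
This yields shadow prices y_steam = 9, y_loom time = 3.
canvas enters the basis when its profit ≥ yᵀa₃ = 9·4 + 3·4 = 48.

48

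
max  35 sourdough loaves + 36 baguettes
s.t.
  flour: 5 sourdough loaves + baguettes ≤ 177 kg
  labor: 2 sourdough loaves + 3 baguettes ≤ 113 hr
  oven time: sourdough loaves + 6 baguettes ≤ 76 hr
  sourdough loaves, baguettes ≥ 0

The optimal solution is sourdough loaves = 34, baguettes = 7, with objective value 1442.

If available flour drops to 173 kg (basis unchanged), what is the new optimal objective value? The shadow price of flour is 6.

1418

Δb = -4, so new z* = 1442 + (6)·(-4) = 1442 − 24 = 1418.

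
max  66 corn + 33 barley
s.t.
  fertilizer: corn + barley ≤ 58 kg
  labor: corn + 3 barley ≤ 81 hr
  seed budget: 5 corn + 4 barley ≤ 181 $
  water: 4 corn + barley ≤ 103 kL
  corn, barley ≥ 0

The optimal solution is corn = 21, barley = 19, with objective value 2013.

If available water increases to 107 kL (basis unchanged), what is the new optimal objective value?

At the optimum: fertilizer uses 40 of 58 (slack = 18); labor uses 78 of 81 (slack = 3); seed budget uses 181 of 181 (binding); water uses 103 of 103 (binding).
By complementary slackness, y = 0 for the non-binding constraints.
The binding rows give the dual system: 5·y_seed budget + 4·y_water = 66 and 4·y_seed budget + 1·y_water = 33.
This yields shadow prices y_seed budget = 6, y_water = 9.
Δz = y_water·Δb = 9 × (4) = 36, so new z* = 2013 + 36 = 2049.

2049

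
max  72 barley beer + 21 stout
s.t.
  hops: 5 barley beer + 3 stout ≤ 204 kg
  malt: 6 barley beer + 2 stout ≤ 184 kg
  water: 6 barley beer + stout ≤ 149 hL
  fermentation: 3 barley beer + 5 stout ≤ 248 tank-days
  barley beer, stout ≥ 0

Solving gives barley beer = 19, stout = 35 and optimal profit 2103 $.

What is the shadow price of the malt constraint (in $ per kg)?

9

At the optimum: hops uses 200 of 204 (slack = 4); malt uses 184 of 184 (binding); water uses 149 of 149 (binding); fermentation uses 232 of 248 (slack = 16).
Slack constraints have shadow price 0 (complementary slackness).
The binding rows give the dual system: 6·y_malt + 6·y_water = 72 and 2·y_malt + 1·y_water = 21.
Solving: y_malt = 9, y_water = 3.
Shadow price of malt = 9.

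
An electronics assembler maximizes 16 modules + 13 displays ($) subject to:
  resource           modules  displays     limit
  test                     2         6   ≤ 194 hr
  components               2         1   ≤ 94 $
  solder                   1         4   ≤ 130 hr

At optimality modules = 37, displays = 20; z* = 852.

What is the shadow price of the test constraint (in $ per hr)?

1

At the optimum: test uses 194 of 194 (binding); components uses 94 of 94 (binding); solder uses 117 of 130 (slack = 13).
Since solder is not tight, its dual is 0.
The binding rows give the dual system: 2·y_test + 2·y_components = 16 and 6·y_test + 1·y_components = 13.
→ y_test = 1 and y_components = 7.
Shadow price of test = 1.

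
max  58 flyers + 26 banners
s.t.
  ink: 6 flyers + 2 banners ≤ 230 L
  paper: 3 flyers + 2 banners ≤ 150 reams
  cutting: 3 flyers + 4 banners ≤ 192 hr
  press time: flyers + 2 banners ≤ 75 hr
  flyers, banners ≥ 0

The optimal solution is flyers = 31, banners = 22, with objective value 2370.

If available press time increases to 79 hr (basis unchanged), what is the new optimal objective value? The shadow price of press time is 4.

Δb = 4, so new z* = 2370 + (4)·(4) = 2370 + 16 = 2386.

2386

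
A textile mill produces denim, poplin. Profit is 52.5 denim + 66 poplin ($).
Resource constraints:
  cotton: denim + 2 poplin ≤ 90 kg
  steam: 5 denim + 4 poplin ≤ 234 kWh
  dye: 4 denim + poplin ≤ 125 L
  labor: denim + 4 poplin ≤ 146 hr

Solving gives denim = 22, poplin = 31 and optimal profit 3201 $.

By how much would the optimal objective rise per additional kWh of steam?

9

At the optimum: cotton uses 84 of 90 (slack = 6); steam uses 234 of 234 (binding); dye uses 119 of 125 (slack = 6); labor uses 146 of 146 (binding).
Since cotton, dye are not tight, their duals are 0.
From A_Bᵀ y = c: 5·y_steam + 1·y_labor = 52.5; 4·y_steam + 4·y_labor = 66.
→ y_steam = 9 and y_labor = 7.5.
Shadow price of steam = 9.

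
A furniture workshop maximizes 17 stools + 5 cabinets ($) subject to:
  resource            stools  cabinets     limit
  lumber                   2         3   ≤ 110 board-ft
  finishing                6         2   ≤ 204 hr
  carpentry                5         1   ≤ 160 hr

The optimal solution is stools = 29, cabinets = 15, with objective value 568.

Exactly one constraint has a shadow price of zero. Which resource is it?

lumber

lumber: 103/110 (slack 7)
finishing: 204/204 (binding)
carpentry: 160/160 (binding)
By complementary slackness, a constraint with positive slack has shadow price 0 → lumber.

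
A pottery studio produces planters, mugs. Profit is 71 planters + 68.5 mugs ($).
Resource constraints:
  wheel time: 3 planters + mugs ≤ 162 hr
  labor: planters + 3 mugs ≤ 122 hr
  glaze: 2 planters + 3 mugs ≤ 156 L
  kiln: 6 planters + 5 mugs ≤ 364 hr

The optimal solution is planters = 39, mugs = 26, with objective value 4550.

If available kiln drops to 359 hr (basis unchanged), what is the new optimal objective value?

Binding: glaze and kiln. Non-binding: wheel time (19 unused), labor (5 unused).
Since wheel time, labor are not tight, their duals are 0.
Dual feasibility on the basic columns requires 2·y_glaze + 6·y_kiln = 71, 3·y_glaze + 5·y_kiln = 68.5.
This yields shadow prices y_glaze = 7, y_kiln = 9.5.
Δz = y_kiln·Δb = 9.5 × (-5) = -47.5, so new z* = 4550 − 47.5 = 4502.5.

4502.5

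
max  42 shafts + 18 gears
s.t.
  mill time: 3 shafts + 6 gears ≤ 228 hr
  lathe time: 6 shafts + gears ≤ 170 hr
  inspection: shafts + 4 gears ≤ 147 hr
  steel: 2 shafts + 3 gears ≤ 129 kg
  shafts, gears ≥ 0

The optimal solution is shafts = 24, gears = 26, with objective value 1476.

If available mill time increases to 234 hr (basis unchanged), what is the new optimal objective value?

Binding: mill time and lathe time. Non-binding: inspection (19 unused), steel (3 unused).
Since inspection, steel are not tight, their duals are 0.
From A_Bᵀ y = c: 3·y_mill time + 6·y_lathe time = 42; 6·y_mill time + 1·y_lathe time = 18.
This yields shadow prices y_mill time = 2, y_lathe time = 6.
Δz = y_mill time·Δb = 2 × (6) = 12, so new z* = 1476 + 12 = 1488.

1488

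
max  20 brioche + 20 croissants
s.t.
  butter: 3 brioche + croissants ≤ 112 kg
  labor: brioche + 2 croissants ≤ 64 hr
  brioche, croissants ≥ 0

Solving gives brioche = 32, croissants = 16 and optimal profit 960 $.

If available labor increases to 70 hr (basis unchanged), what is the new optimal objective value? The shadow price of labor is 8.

Δb = 6, so new z* = 960 + (8)·(6) = 960 + 48 = 1008.

1008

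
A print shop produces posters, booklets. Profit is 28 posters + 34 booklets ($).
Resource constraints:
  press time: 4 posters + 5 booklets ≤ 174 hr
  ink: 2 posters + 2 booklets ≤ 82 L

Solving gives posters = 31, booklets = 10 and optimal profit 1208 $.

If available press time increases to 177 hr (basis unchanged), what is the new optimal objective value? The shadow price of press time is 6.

Δb = 3, so new z* = 1208 + (6)·(3) = 1208 + 18 = 1226.

1226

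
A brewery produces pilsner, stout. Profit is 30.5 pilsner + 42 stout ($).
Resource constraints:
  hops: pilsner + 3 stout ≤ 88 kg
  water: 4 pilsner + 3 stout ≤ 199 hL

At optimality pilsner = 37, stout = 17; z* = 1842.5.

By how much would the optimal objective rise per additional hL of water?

5.5

At the optimum: hops uses 88 of 88 (binding); water uses 199 of 199 (binding).
From A_Bᵀ y = c: 1·y_hops + 4·y_water = 30.5; 3·y_hops + 3·y_water = 42.
This yields shadow prices y_hops = 8.5, y_water = 5.5.
Shadow price of water = 5.5.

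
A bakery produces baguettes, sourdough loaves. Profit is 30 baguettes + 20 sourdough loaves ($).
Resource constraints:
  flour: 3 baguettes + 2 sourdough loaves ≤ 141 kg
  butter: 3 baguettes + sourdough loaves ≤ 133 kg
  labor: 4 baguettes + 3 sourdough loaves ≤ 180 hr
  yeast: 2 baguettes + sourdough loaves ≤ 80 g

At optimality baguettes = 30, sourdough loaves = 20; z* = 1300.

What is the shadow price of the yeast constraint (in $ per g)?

Binding: labor and yeast. Non-binding: flour (11 unused), butter (23 unused).
Since flour, butter are not tight, their duals are 0.
From A_Bᵀ y = c: 4·y_labor + 2·y_yeast = 30; 3·y_labor + 1·y_yeast = 20.
Solving: y_labor = 5, y_yeast = 5.
Shadow price of yeast = 5.

5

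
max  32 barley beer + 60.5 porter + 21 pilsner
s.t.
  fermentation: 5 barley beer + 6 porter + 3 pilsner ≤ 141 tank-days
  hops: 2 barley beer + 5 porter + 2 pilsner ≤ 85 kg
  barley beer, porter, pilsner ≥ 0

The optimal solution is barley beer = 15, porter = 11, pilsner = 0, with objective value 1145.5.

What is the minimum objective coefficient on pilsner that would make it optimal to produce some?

26

Both fermentation and hops are binding at x*.
The binding rows give the dual system: 5·y_fermentation + 2·y_hops = 32 and 6·y_fermentation + 5·y_hops = 60.5.
Solving: y_fermentation = 3, y_hops = 8.5.
pilsner enters the basis when its profit ≥ yᵀa₃ = 3·3 + 8.5·2 = 26.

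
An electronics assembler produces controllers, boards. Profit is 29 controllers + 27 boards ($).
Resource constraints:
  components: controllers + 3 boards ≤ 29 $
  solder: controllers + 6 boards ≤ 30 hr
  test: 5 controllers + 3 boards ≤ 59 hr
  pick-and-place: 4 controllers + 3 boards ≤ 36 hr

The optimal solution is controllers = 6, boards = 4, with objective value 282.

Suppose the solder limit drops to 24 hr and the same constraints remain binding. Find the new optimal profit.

At the optimum: components uses 18 of 29 (slack = 11); solder uses 30 of 30 (binding); test uses 42 of 59 (slack = 17); pick-and-place uses 36 of 36 (binding).
Since components, test are not tight, their duals are 0.
The binding rows give the dual system: 1·y_solder + 4·y_pick-and-place = 29 and 6·y_solder + 3·y_pick-and-place = 27.
Solving: y_solder = 1, y_pick-and-place = 7.
Δz = y_solder·Δb = 1 × (-6) = -6, so new z* = 282 − 6 = 276.

276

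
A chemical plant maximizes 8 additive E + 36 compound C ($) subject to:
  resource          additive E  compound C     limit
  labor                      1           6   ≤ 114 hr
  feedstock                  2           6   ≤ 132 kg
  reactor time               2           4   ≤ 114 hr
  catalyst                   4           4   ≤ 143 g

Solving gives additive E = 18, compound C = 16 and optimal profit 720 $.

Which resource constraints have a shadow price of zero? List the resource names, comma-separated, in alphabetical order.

labor: 114/114 (binding)
feedstock: 132/132 (binding)
reactor time: 100/114 (slack 14)
catalyst: 136/143 (slack 7)
By complementary slackness, a constraint with positive slack has shadow price 0 → catalyst, reactor time.

catalyst, reactor time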